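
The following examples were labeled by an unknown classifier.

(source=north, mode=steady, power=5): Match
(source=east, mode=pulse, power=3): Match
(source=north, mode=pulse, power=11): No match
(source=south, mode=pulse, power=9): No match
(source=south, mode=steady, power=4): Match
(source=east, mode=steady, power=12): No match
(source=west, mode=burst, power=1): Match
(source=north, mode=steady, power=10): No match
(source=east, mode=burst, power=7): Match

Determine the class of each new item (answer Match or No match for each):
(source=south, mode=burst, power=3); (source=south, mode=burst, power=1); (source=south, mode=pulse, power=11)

Match, Match, No match

The classifier is using: power ≤ 7.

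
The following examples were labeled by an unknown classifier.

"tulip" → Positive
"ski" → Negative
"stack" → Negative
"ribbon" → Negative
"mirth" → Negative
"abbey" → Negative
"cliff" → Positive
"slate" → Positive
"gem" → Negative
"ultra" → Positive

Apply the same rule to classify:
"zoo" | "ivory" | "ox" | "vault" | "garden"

The rule appears to be: contains 'l'.
"zoo": Negative (no 'l').
"ivory": Negative (no 'l').
"ox": Negative (no 'l').
"vault": Positive (has 'l').
"garden": Negative (no 'l').

Negative, Negative, Negative, Positive, Negative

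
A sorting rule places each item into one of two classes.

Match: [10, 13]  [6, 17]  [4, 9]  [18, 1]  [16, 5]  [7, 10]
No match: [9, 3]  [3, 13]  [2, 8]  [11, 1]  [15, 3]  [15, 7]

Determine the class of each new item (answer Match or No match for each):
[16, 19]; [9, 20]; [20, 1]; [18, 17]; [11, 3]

The distinguishing property — sum is odd — holds for all the 'Match' cases and none of the 'No match' cases.
[16, 19]: 16+19 = 35 — satisfies this, so Match. [9, 20]: 9+20 = 29 — satisfies this, so Match. [20, 1]: 20+1 = 21 — satisfies this, so Match. [18, 17]: 18+17 = 35 — satisfies this, so Match. [11, 3]: 11+3 = 14 — lacks this property, so No match.

Match, Match, Match, Match, No match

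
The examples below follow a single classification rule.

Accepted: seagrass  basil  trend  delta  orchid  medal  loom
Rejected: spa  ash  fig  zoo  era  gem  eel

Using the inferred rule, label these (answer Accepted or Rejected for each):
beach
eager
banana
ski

Accepted, Accepted, Accepted, Rejected

The classifier is using: length ≥ 4.
Accepted: beach, since length 5.
Accepted: eager, since length 5.
Accepted: banana, since length 6.
Rejected: ski, since length 3.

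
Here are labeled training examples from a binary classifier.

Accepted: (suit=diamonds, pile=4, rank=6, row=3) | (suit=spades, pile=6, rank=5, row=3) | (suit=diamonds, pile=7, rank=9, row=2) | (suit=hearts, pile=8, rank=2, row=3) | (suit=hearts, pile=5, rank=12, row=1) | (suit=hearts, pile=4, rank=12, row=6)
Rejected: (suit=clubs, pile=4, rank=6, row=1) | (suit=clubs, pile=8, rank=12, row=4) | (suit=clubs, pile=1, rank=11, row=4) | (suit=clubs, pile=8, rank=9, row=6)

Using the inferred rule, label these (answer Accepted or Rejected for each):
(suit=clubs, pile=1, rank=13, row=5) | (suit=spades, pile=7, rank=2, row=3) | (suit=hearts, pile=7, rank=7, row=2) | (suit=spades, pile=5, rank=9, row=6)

Rejected, Accepted, Accepted, Accepted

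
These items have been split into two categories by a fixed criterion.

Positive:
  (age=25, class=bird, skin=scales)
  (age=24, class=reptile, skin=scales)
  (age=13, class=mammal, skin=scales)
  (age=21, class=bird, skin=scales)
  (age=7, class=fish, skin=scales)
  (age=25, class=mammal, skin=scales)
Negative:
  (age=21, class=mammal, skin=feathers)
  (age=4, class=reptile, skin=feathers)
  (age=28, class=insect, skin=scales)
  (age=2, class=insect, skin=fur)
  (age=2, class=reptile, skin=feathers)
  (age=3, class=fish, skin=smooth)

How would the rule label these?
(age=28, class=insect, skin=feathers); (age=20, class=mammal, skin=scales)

Negative, Positive

The simplest hypothesis consistent with all the labels is: skin is scales AND age ≤ 25.
(age=28, class=insect, skin=feathers) → skin is feathers, age = 28 → Negative.
(age=20, class=mammal, skin=scales) → skin is scales, age = 20 → Positive.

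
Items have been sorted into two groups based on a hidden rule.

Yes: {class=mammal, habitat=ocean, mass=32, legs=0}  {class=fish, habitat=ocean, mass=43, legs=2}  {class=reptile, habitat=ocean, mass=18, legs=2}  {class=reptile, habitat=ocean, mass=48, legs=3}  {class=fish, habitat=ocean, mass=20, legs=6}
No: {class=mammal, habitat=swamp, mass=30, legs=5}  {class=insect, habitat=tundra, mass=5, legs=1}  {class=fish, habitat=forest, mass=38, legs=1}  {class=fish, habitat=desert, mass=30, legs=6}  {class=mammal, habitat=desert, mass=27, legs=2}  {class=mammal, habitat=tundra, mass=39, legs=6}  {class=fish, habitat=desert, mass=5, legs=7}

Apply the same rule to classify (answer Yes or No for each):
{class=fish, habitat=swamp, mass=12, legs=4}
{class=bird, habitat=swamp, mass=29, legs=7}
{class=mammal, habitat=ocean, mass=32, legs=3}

No, No, Yes

All 'Yes' examples share one property — habitat is ocean — and every 'No' example lacks it.
No: {class=fish, habitat=swamp, mass=12, legs=4}, since habitat is swamp. No: {class=bird, habitat=swamp, mass=29, legs=7}, since habitat is swamp. Yes: {class=mammal, habitat=ocean, mass=32, legs=3}, since habitat is ocean.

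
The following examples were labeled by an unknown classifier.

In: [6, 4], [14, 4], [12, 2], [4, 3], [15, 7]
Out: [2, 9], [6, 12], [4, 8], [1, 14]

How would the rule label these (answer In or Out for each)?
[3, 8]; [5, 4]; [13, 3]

The classifier is using: first > second.

Out, In, In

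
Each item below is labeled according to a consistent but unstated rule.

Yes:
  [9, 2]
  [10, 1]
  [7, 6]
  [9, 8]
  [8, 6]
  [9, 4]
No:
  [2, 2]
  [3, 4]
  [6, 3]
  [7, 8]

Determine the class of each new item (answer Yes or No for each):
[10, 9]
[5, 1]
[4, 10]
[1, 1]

Yes, No, No, No

One predicate separates the groups cleanly: first > second AND sum ≥ 11.
[10, 9] → 10 > 9, 10+9 = 19 → Yes.
[5, 1] → 5 > 1, 5+1 = 6 → No.
[4, 10] → 4 < 10, 4+10 = 14 → No.
[1, 1] → 1 = 1, 1+1 = 2 → No.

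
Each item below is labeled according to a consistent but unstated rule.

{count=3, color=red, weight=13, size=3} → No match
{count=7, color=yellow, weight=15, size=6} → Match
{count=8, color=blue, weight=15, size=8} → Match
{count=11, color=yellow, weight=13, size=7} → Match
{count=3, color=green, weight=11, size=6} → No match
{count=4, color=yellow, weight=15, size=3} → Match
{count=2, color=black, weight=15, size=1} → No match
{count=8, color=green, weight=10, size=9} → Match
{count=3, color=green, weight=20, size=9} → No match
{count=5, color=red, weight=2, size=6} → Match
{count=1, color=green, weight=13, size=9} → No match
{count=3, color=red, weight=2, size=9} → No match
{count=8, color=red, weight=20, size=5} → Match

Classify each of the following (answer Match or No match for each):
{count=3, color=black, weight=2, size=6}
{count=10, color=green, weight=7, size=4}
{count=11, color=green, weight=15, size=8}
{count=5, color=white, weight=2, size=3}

No match, Match, Match, Match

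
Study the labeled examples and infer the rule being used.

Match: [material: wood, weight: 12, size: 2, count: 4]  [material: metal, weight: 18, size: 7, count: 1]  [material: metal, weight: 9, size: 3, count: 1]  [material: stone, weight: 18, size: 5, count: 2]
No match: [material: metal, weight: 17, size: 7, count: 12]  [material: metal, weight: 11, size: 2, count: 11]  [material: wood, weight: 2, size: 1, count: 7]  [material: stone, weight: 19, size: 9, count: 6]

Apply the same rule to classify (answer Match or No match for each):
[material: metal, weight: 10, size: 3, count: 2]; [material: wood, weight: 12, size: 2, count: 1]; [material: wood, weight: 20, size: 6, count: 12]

Match, Match, No match

The simplest hypothesis consistent with all the labels is: count ≤ 4.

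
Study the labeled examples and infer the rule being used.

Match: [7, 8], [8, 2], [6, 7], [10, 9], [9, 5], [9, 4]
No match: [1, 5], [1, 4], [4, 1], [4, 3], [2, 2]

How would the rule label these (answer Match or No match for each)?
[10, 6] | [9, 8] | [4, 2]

Every 'Match' example satisfies: sum ≥ 10. None of the 'No match' examples do.
[10, 6] — 10+6 = 16, hence Match. [9, 8] — 9+8 = 17, hence Match. [4, 2] — 4+2 = 6, hence No match.

Match, Match, No match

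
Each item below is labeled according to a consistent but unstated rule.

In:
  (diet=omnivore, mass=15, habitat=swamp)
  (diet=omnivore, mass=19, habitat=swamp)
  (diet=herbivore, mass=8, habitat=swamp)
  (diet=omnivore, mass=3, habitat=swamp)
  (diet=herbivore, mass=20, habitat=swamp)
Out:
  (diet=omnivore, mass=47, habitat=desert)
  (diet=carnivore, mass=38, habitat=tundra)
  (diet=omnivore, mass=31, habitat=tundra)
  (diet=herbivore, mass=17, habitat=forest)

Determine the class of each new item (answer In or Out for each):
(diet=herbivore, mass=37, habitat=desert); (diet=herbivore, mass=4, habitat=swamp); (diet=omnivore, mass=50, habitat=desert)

Out, In, Out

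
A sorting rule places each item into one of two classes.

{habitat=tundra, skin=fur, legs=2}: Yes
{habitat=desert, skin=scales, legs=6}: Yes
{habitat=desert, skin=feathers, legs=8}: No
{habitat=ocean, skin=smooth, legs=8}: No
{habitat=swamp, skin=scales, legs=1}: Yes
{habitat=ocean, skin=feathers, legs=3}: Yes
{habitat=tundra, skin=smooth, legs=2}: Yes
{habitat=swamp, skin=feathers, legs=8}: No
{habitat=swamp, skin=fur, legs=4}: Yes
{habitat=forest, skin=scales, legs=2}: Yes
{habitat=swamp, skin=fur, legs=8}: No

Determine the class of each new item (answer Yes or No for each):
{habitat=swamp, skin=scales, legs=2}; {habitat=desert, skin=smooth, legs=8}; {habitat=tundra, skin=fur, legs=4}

Yes, No, Yes

The distinguishing property — legs ≤ 6 — holds for all the 'Yes' cases and none of the 'No' cases.
{habitat=swamp, skin=scales, legs=2}: legs = 2, has this property → Yes.
{habitat=desert, skin=smooth, legs=8}: legs = 8, does not fit → No.
{habitat=tundra, skin=fur, legs=4}: legs = 4, has this property → Yes.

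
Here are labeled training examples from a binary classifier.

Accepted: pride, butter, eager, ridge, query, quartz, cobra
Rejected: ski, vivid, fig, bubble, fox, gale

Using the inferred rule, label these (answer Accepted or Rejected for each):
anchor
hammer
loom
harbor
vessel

Accepted, Accepted, Rejected, Accepted, Rejected

Looking at the examples, the only property every 'Accepted' case has and every 'Rejected' case lacks is: contains 'r'.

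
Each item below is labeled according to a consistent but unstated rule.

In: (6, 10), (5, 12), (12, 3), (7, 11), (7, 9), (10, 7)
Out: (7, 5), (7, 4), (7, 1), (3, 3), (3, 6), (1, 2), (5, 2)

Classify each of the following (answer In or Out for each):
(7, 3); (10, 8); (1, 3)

The classifier is using: sum ≥ 15.
(7, 3): 7+3 = 10, doesn't qualify → Out. (10, 8): 10+8 = 18, satisfies this → In. (1, 3): 1+3 = 4, doesn't qualify → Out.

Out, In, Out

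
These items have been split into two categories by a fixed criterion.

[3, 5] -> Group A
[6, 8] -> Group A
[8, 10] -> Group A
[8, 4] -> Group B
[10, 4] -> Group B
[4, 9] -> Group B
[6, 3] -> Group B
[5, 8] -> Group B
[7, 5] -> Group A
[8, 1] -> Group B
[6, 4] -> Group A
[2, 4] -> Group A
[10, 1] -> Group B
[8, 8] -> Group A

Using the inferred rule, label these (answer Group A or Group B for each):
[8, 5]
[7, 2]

Group B, Group B

Every 'Group A' example satisfies: |first − second| ≤ 2. None of the 'Group B' examples do.
[8, 5] — |8−5| = 3, hence Group B.
[7, 2] — |7−2| = 5, hence Group B.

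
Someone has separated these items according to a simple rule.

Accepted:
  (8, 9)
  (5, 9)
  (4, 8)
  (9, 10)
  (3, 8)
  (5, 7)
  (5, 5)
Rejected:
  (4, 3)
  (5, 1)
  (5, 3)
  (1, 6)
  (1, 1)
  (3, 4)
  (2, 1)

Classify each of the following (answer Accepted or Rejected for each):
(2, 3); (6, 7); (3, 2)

Rejected, Accepted, Rejected

The simplest hypothesis consistent with all the labels is: sum ≥ 10.
(2, 3) — 2+3 = 5, hence Rejected.
(6, 7) — 6+7 = 13, hence Accepted.
(3, 2) — 3+2 = 5, hence Rejected.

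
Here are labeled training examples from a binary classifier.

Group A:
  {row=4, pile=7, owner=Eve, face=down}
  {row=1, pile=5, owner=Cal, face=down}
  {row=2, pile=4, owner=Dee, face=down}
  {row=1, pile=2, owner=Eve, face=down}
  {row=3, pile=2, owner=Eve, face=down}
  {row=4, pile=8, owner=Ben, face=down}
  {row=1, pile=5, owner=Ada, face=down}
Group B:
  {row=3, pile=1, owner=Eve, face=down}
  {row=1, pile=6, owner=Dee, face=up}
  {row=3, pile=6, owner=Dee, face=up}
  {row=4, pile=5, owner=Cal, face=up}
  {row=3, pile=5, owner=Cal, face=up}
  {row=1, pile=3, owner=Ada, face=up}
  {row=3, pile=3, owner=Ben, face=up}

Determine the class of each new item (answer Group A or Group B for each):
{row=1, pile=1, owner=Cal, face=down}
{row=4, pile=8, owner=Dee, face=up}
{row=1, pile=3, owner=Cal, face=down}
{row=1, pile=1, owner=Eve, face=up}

The common property of the 'Group A' items is: face is down AND pile ≥ 2. No 'Group B' item has it.
Group B: {row=1, pile=1, owner=Cal, face=down}, since face is down, pile = 1.
Group B: {row=4, pile=8, owner=Dee, face=up}, since face is up, pile = 8.
Group A: {row=1, pile=3, owner=Cal, face=down}, since face is down, pile = 3.
Group B: {row=1, pile=1, owner=Eve, face=up}, since face is up, pile = 1.

Group B, Group B, Group A, Group B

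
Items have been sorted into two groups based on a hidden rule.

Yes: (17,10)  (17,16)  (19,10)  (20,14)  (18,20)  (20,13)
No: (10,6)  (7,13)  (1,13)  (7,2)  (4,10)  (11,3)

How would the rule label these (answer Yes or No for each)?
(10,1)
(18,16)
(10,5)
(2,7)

No, Yes, No, No

The common property of the 'Yes' items is: sum ≥ 27. No 'No' item has it.
(10,1): No (10+1 = 11).
(18,16): Yes (18+16 = 34).
(10,5): No (10+5 = 15).
(2,7): No (2+7 = 9).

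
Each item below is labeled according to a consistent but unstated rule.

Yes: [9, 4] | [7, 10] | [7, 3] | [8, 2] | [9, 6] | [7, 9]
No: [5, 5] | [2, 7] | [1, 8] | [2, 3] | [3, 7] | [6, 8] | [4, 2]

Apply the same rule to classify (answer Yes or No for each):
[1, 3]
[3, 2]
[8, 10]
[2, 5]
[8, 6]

Rule: first ≥ 7. This holds for each 'Yes' example and fails for each 'No' one.
[1, 3] — first 1, hence No. [3, 2] — first 3, hence No. [8, 10] — first 8, hence Yes. [2, 5] — first 2, hence No. [8, 6] — first 8, hence Yes.

No, No, Yes, No, Yes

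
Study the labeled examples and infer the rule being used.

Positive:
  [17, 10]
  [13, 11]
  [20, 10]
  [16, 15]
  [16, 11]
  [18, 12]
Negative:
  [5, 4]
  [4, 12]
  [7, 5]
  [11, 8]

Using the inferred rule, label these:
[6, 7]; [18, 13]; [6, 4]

One predicate separates the groups cleanly: sum ≥ 24.
[6, 7]: 6+7 = 13 — fails this test, so Negative. [18, 13]: 18+13 = 31 — matches, so Positive. [6, 4]: 6+4 = 10 — fails this test, so Negative.

Negative, Positive, Negative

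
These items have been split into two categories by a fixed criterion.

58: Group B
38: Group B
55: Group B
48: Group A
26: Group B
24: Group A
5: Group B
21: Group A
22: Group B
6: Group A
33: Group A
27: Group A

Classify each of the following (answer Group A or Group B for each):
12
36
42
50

The pattern is that an item is 'Group A' exactly when: multiple of 3.
12 → 12 = 3·4 → Group A.
36 → 36 = 3·12 → Group A.
42 → 42 = 3·14 → Group A.
50 → 50 = 3·16 + 2 → Group B.

Group A, Group A, Group A, Group B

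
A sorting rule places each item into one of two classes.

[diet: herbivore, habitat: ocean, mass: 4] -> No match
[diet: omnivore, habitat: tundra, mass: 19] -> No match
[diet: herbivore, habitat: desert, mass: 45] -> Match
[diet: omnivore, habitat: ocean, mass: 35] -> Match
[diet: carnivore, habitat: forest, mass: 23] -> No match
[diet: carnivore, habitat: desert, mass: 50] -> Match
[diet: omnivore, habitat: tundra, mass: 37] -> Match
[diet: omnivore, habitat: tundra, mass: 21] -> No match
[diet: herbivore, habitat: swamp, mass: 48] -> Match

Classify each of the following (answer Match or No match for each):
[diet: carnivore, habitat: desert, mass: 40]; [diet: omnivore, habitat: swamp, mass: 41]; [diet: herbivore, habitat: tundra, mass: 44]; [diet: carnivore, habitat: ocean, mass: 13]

Match, Match, Match, No match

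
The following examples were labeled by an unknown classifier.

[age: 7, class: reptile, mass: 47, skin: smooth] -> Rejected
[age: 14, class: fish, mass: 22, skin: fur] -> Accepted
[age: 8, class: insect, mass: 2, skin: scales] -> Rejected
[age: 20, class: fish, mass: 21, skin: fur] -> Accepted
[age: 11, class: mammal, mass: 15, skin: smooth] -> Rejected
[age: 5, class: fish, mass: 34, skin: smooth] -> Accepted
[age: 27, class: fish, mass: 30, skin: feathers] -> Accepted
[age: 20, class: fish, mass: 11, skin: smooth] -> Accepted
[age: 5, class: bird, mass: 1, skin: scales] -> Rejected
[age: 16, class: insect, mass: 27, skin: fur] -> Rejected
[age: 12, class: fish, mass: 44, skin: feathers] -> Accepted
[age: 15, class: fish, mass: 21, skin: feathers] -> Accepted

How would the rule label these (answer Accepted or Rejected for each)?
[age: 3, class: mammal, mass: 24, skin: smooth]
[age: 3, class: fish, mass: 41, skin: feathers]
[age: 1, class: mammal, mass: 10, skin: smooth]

Looking at the examples, the only property every 'Accepted' case has and every 'Rejected' case lacks is: class is fish.
Rejected: [age: 3, class: mammal, mass: 24, skin: smooth], since class is mammal.
Accepted: [age: 3, class: fish, mass: 41, skin: feathers], since class is fish.
Rejected: [age: 1, class: mammal, mass: 10, skin: smooth], since class is mammal.

Rejected, Accepted, Rejected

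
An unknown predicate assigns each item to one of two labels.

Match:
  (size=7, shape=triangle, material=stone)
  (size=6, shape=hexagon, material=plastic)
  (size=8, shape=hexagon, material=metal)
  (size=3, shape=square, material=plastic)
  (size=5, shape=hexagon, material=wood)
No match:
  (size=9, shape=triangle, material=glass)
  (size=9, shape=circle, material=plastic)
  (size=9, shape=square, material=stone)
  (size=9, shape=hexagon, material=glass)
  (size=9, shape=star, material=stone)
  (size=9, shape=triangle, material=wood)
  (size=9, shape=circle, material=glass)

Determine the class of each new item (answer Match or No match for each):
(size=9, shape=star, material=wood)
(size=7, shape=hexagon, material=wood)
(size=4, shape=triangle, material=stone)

No match, Match, Match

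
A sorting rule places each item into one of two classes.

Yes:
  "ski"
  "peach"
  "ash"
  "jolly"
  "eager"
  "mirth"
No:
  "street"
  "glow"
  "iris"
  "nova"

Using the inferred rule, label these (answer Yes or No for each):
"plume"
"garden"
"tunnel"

Yes, No, No

'Yes' ⟺ odd length.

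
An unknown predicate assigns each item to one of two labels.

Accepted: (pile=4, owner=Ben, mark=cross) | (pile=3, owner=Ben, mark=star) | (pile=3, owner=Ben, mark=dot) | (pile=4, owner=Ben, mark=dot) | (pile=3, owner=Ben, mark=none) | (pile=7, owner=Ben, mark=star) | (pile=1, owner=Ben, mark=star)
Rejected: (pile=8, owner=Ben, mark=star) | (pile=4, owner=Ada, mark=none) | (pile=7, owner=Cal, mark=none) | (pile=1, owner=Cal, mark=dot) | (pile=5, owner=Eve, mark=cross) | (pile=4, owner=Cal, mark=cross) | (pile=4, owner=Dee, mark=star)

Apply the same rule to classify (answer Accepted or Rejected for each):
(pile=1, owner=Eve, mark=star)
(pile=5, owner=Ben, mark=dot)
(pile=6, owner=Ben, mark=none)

Rejected, Accepted, Accepted

The pattern is that an item is 'Accepted' exactly when: owner is Ben AND pile ≤ 7.
(pile=1, owner=Eve, mark=star): Rejected (owner is Eve, pile = 1). (pile=5, owner=Ben, mark=dot): Accepted (owner is Ben, pile = 5). (pile=6, owner=Ben, mark=none): Accepted (owner is Ben, pile = 6).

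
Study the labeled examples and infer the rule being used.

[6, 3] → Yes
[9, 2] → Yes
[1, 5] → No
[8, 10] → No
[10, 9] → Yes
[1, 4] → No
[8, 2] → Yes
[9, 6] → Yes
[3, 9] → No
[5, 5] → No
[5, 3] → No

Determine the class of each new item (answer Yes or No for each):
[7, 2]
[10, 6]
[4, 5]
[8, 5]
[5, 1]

'Yes' ⟺ first > second AND sum ≥ 9.
[7, 2] → 7 > 2, 7+2 = 9 → Yes. [10, 6] → 10 > 6, 10+6 = 16 → Yes. [4, 5] → 4 < 5, 4+5 = 9 → No. [8, 5] → 8 > 5, 8+5 = 13 → Yes. [5, 1] → 5 > 1, 5+1 = 6 → No.

Yes, Yes, No, Yes, No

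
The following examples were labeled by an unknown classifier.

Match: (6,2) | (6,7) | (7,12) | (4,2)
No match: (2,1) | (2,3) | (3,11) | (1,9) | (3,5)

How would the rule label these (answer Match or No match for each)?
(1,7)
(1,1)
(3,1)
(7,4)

One predicate separates the groups cleanly: first ≥ 4.

No match, No match, No match, Match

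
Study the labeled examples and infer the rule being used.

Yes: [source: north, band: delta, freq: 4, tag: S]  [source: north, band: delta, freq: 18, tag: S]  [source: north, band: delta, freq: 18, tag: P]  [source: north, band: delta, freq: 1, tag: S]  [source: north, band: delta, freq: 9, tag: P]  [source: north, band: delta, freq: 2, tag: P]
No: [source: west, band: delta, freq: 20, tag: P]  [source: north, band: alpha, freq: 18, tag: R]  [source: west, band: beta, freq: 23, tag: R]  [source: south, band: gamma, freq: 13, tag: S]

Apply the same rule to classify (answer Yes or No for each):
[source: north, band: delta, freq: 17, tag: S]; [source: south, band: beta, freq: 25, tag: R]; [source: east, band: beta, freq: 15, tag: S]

The distinguishing property — band is delta AND source is north — holds for all the 'Yes' cases and none of the 'No' cases.

Yes, No, No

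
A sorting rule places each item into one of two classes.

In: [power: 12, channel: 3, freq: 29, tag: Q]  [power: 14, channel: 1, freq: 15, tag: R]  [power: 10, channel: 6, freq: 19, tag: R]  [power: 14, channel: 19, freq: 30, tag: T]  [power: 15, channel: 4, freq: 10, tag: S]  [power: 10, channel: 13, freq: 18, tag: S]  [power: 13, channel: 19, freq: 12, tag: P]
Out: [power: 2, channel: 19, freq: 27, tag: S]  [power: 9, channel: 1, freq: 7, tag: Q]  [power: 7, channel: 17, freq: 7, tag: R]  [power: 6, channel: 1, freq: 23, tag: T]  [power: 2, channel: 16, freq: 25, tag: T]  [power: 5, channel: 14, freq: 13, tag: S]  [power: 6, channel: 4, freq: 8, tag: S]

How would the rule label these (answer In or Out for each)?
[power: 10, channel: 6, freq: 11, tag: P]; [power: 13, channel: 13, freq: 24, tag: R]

In, In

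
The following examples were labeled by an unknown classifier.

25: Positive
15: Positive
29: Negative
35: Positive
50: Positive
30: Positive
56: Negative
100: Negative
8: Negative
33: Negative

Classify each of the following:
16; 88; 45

The simplest hypothesis consistent with all the labels is: multiple of 5 AND at most 50.
16: Negative (16 = 5·3 + 1, 16 ≤ 50).
88: Negative (88 = 5·17 + 3, 88 > 50).
45: Positive (45 = 5·9, 45 ≤ 50).

Negative, Negative, Positive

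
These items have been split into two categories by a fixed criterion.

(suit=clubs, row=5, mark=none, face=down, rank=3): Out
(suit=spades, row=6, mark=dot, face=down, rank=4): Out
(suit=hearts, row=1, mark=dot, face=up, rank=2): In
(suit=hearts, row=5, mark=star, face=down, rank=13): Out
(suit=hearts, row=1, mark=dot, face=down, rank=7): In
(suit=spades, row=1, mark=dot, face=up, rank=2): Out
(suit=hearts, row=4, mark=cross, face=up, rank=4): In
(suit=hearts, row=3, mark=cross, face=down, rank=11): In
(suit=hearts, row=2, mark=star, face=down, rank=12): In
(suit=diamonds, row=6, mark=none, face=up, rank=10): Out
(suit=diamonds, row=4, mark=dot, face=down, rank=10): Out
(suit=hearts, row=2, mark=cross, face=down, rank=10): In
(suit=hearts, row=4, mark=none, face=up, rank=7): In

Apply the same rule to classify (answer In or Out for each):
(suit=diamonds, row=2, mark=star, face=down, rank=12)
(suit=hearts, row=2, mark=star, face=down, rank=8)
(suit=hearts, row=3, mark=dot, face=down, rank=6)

All 'In' examples share one property — suit is hearts AND row ≤ 4 — and every 'Out' example lacks it.

Out, In, In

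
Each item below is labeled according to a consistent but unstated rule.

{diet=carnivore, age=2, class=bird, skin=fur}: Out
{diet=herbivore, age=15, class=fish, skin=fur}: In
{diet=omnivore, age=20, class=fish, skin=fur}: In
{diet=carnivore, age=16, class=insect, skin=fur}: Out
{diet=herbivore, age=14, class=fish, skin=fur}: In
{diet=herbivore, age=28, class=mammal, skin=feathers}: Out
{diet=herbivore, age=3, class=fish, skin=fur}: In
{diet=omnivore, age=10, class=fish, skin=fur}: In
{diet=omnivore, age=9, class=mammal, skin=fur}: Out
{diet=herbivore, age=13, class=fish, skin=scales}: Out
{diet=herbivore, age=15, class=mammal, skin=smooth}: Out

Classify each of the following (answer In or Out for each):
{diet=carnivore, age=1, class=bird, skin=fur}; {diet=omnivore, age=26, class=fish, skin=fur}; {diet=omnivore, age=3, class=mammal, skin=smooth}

Out, In, Out

The rule appears to be: skin is fur AND class is fish.
{diet=carnivore, age=1, class=bird, skin=fur} — skin is fur, class is bird, hence Out. {diet=omnivore, age=26, class=fish, skin=fur} — skin is fur, class is fish, hence In. {diet=omnivore, age=3, class=mammal, skin=smooth} — skin is smooth, class is mammal, hence Out.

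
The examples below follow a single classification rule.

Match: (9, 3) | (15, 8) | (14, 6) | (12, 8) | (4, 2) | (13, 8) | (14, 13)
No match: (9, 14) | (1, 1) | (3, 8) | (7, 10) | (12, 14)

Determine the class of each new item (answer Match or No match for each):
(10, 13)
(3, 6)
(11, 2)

Rule: first > second. This holds for each 'Match' example and fails for each 'No match' one.
(10, 13) — 10 < 13, hence No match.
(3, 6) — 3 < 6, hence No match.
(11, 2) — 11 > 2, hence Match.

No match, No match, Match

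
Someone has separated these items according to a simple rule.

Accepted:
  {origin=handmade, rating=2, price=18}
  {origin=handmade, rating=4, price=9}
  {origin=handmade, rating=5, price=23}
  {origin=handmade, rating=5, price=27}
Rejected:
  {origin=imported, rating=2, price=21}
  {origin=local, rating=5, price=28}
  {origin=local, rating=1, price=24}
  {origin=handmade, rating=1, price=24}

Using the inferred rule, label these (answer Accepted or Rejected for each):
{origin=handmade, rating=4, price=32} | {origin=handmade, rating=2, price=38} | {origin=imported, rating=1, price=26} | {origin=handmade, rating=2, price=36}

The pattern is that an item is 'Accepted' exactly when: origin is handmade AND rating ≥ 2.
{origin=handmade, rating=4, price=32} — origin is handmade, rating = 4, hence Accepted. {origin=handmade, rating=2, price=38} — origin is handmade, rating = 2, hence Accepted. {origin=imported, rating=1, price=26} — origin is imported, rating = 1, hence Rejected. {origin=handmade, rating=2, price=36} — origin is handmade, rating = 2, hence Accepted.

Accepted, Accepted, Rejected, Accepted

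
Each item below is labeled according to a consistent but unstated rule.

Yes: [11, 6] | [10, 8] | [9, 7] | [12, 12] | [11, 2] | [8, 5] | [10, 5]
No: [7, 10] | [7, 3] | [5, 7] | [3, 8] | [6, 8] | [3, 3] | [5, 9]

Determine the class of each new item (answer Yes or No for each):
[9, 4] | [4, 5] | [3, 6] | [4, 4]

Every 'Yes' example satisfies: first ≥ 8. None of the 'No' examples do.

Yes, No, No, No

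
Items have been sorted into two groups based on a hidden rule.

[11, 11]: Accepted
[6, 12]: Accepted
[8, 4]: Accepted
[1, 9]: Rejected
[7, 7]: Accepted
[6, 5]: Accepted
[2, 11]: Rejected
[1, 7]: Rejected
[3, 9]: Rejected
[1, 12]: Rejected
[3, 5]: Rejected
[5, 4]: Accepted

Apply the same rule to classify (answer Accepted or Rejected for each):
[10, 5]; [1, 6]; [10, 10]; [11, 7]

Accepted, Rejected, Accepted, Accepted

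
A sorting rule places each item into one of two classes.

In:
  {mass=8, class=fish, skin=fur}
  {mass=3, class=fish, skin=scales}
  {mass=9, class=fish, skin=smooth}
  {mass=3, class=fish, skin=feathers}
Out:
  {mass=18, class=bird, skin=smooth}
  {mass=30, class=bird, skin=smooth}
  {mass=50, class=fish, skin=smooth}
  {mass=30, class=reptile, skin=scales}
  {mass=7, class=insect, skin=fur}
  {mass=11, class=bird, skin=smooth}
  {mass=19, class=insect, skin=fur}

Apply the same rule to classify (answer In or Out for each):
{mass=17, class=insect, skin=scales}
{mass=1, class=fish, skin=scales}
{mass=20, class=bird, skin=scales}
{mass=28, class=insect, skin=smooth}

Out, In, Out, Out

The classifier is using: class is fish AND mass ≤ 9.
{mass=17, class=insect, skin=scales}: Out (class is insect, mass = 17). {mass=1, class=fish, skin=scales}: In (class is fish, mass = 1). {mass=20, class=bird, skin=scales}: Out (class is bird, mass = 20). {mass=28, class=insect, skin=smooth}: Out (class is insect, mass = 28).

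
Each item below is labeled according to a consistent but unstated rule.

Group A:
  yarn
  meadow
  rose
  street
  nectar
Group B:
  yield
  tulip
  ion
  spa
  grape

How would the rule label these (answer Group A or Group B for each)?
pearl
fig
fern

The rule appears to be: even length.
pearl: Group B (length 5).
fig: Group B (length 3).
fern: Group A (length 4).

Group B, Group B, Group A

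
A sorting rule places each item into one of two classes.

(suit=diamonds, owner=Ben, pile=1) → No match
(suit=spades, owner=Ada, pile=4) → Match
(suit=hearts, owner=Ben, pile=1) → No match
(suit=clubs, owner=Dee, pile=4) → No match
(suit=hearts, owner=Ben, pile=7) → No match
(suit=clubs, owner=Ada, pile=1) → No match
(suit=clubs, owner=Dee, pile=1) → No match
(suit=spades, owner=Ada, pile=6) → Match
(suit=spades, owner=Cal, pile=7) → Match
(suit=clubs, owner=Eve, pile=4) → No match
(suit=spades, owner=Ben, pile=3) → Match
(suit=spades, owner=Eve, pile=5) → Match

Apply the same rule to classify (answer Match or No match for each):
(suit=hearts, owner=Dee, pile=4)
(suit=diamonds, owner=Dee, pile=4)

No match, No match

'Match' ⟺ suit is spades.
(suit=hearts, owner=Dee, pile=4) → suit is hearts → No match.
(suit=diamonds, owner=Dee, pile=4) → suit is diamonds → No match.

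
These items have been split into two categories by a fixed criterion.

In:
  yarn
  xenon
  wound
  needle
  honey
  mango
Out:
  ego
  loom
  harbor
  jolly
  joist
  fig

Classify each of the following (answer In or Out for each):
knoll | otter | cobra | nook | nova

A rule that fits every label: contains 'n' — true of each 'In' example, false of each 'Out' one.
knoll: In (has 'n'). otter: Out (no 'n'). cobra: Out (no 'n'). nook: In (has 'n'). nova: In (has 'n').

In, Out, Out, In, In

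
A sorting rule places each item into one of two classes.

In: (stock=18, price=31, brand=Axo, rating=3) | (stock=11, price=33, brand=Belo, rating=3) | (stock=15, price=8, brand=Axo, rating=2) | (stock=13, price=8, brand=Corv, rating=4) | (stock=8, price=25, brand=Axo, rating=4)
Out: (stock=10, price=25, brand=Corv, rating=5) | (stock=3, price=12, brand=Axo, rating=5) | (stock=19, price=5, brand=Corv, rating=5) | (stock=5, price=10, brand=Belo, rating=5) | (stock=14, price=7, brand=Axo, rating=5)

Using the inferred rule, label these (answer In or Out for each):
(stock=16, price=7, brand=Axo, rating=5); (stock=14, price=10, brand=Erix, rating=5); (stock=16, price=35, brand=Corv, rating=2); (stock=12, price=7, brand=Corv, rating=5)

Every 'In' example satisfies: rating ≤ 4. None of the 'Out' examples do.

Out, Out, In, Out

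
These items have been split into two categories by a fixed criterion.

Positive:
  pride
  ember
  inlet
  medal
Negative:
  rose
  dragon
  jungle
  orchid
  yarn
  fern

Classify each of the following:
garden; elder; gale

Negative, Positive, Negative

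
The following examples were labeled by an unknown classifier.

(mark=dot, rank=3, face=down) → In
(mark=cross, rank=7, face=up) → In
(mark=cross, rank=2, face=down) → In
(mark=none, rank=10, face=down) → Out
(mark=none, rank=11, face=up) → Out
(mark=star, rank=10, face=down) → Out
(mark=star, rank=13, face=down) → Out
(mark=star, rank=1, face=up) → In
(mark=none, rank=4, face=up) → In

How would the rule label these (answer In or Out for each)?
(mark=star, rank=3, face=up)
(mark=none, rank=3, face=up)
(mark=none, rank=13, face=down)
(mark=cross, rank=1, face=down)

In, In, Out, In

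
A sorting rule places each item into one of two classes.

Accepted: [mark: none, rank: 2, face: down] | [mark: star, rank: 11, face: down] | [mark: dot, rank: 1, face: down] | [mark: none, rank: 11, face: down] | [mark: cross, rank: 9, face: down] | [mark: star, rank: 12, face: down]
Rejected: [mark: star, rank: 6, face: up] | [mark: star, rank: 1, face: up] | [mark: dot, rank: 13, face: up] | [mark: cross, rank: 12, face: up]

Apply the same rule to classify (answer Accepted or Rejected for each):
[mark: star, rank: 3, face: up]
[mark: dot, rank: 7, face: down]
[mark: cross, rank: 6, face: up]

Rejected, Accepted, Rejected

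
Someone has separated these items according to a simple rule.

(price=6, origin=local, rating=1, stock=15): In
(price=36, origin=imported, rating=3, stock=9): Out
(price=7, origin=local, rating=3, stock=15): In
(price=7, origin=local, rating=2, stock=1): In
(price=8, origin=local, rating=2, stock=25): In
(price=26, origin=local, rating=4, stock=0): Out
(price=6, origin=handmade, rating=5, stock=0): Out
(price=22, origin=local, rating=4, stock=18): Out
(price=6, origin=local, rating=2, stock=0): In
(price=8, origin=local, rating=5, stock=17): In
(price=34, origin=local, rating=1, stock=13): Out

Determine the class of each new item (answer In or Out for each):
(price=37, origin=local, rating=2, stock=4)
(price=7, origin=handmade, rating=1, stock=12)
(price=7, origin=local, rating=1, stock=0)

Out, Out, In

Rule: origin is local AND price ≤ 8. This holds for each 'In' example and fails for each 'Out' one.
(price=37, origin=local, rating=2, stock=4): Out (origin is local, price = 37).
(price=7, origin=handmade, rating=1, stock=12): Out (origin is handmade, price = 7).
(price=7, origin=local, rating=1, stock=0): In (origin is local, price = 7).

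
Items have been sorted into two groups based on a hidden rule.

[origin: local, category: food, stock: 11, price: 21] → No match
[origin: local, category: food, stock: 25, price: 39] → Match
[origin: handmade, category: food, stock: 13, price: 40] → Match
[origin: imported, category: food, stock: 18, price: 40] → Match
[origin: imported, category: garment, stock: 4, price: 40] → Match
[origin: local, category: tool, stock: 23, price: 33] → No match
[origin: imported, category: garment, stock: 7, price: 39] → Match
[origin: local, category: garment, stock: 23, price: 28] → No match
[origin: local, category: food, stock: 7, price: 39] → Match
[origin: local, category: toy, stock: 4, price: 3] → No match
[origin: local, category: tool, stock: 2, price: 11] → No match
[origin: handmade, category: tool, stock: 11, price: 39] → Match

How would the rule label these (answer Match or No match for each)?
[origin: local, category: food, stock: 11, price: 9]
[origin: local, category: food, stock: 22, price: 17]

The pattern is that an item is 'Match' exactly when: price ≥ 39.
[origin: local, category: food, stock: 11, price: 9]: No match (price = 9).
[origin: local, category: food, stock: 22, price: 17]: No match (price = 17).

No match, No match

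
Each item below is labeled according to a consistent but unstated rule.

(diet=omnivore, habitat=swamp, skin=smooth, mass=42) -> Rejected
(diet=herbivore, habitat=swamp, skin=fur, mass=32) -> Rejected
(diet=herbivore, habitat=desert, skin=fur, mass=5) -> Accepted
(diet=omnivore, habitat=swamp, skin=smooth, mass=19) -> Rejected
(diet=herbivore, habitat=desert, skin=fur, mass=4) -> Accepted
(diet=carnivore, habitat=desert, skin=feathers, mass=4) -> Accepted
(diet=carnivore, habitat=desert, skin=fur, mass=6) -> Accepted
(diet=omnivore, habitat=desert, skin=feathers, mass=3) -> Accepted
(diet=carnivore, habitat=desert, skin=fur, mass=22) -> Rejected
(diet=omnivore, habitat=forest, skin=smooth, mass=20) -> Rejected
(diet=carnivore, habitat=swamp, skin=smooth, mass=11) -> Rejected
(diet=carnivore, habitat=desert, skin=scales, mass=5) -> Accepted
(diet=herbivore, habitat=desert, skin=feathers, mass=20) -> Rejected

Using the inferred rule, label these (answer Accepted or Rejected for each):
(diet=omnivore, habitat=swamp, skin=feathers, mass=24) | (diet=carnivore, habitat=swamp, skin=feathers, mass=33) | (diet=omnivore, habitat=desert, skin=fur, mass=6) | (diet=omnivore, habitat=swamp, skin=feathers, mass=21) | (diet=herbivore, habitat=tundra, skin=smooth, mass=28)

'Accepted' ⟺ mass ≤ 6.
(diet=omnivore, habitat=swamp, skin=feathers, mass=24): mass = 24 — lacks this property, so Rejected.
(diet=carnivore, habitat=swamp, skin=feathers, mass=33): mass = 33 — lacks this property, so Rejected.
(diet=omnivore, habitat=desert, skin=fur, mass=6): mass = 6 — satisfies this, so Accepted.
(diet=omnivore, habitat=swamp, skin=feathers, mass=21): mass = 21 — lacks this property, so Rejected.
(diet=herbivore, habitat=tundra, skin=smooth, mass=28): mass = 28 — lacks this property, so Rejected.

Rejected, Rejected, Accepted, Rejected, Rejected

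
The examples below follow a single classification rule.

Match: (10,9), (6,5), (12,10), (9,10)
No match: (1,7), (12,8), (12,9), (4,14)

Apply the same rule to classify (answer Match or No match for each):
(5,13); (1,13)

'Match' ⟺ |first − second| ≤ 2.

No match, No match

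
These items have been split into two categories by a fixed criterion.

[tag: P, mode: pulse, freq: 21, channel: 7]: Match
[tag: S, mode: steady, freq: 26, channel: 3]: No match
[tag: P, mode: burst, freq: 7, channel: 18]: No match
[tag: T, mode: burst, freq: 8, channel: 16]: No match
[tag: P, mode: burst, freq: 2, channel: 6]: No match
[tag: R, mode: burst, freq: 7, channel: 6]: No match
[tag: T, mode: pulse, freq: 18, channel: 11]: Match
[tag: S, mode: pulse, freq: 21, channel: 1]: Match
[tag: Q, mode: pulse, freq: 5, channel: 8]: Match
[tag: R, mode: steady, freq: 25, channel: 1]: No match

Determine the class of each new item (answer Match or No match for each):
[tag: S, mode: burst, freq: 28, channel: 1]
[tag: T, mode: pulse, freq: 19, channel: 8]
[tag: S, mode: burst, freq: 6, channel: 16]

All 'Match' examples share one property — mode is pulse — and every 'No match' example lacks it.
No match: [tag: S, mode: burst, freq: 28, channel: 1], since mode is burst.
Match: [tag: T, mode: pulse, freq: 19, channel: 8], since mode is pulse.
No match: [tag: S, mode: burst, freq: 6, channel: 16], since mode is burst.

No match, Match, No match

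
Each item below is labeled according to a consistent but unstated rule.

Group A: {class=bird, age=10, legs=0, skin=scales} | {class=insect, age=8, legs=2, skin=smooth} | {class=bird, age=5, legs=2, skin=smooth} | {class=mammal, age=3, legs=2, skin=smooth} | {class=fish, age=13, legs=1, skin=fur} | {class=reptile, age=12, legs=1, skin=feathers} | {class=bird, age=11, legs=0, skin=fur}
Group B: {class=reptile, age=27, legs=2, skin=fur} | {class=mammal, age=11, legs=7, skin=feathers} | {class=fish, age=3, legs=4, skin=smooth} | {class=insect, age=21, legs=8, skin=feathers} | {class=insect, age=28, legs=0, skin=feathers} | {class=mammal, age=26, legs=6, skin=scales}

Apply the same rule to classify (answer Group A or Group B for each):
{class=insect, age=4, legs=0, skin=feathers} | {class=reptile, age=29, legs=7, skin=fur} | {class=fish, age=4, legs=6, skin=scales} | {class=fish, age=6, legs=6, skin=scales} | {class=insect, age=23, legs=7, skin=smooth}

Group A, Group B, Group B, Group B, Group B

The rule appears to be: legs ≤ 2 AND age ≤ 13.
{class=insect, age=4, legs=0, skin=feathers}: Group A (legs = 0, age = 4). {class=reptile, age=29, legs=7, skin=fur}: Group B (legs = 7, age = 29). {class=fish, age=4, legs=6, skin=scales}: Group B (legs = 6, age = 4). {class=fish, age=6, legs=6, skin=scales}: Group B (legs = 6, age = 6). {class=insect, age=23, legs=7, skin=smooth}: Group B (legs = 7, age = 23).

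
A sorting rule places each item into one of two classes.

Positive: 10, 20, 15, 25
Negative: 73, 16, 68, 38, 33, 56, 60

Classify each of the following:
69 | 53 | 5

The pattern is that an item is 'Positive' exactly when: multiple of 5 AND at most 25.
69: Negative (69 = 5·13 + 4, 69 > 25).
53: Negative (53 = 5·10 + 3, 53 > 25).
5: Positive (5 = 5·1, 5 ≤ 25).

Negative, Negative, Positive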